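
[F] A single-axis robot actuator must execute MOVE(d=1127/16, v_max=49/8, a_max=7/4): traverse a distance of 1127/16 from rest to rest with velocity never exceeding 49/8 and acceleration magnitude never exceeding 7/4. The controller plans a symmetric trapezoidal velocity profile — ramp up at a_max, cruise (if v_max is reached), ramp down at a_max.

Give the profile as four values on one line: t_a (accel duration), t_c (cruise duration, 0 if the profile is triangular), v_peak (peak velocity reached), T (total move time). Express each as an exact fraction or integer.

t_a=7/2 t_c=8 v_peak=49/8 T=15

vₘ²/aₘ = (49/8)²/(7/4) = 343/16
1127/16 ≥ 343/16 → trapezoidal
t_a = (49/8)/(7/4) = 7/2; v_peak = 49/8
d_cruise = 1127/16 − 343/16 = 49; t_c = 49/(49/8) = 8
T = 2·7/2 + 8 = 15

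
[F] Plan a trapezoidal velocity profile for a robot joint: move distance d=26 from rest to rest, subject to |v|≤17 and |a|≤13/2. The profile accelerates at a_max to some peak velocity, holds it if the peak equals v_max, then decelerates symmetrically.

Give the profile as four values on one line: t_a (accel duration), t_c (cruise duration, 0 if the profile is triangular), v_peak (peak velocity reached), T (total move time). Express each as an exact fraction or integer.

t_a=2 t_c=0 v_peak=13 T=4

v_max²/a_max = 17²/(13/2) = 578/13
26 < 578/13 ⇒ no cruise
v_peak = √(26·13/2) = √169 = 13
t_a = 13/(13/2) = 2; t_c = 0
T = 2·2 = 4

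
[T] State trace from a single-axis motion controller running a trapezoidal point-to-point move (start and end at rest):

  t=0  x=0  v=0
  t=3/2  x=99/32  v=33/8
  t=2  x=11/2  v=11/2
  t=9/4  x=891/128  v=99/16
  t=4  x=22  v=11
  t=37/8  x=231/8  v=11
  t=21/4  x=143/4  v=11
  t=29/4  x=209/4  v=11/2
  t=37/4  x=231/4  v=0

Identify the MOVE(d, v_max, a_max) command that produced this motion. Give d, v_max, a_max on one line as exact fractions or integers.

d=231/4 v_max=11 a_max=11/4

final state: t=37/4, x=231/4, v=0 → d = 231/4
a_max = (33/8−0)/(3/2−0) = 11/4
max v = 11 over t∈[4,21/4] → v_max = 11
check: 11·(4+5/4) = 231/4 ✓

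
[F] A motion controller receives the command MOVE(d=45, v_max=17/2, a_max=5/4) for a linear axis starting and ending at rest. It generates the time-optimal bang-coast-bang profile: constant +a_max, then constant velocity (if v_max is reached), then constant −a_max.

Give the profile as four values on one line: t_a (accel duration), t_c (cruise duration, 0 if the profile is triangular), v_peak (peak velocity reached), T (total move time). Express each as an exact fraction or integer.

vₘ²/aₘ = (17/2)²/(5/4) = 289/5
45 < 289/5 so t_c = 0
v_peak = √(45·5/4) = √(225/4) = 15/2
t_a = (15/2)/(5/4) = 6; t_c = 0
T = 2·6 = 12

t_a=6 t_c=0 v_peak=15/2 T=12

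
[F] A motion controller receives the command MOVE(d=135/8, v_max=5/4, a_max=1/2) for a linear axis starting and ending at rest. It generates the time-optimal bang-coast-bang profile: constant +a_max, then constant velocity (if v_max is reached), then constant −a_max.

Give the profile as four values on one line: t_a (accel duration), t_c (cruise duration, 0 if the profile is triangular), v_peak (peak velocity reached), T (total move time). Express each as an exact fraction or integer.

vₘ²/aₘ = (5/4)²/(1/2) = 25/8
135/8 ≥ 25/8 → trapezoidal
t_a = (5/4)/(1/2) = 5/2; v_peak = 5/4
d_cruise = 135/8 − 25/8 = 55/4; t_c = (55/4)/(5/4) = 11
T = 2·5/2 + 11 = 16

t_a=5/2 t_c=11 v_peak=5/4 T=16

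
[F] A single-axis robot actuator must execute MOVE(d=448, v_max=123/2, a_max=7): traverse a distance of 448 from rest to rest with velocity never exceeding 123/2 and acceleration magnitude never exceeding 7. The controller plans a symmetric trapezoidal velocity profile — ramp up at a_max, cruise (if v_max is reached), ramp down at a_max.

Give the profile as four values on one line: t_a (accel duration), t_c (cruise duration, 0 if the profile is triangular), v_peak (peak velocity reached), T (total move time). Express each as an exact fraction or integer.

v_max²/a_max = (123/2)²/7 = 15129/28
448 < 15129/28 ⇒ no cruise
v_peak = √(448·7) = √3136 = 56
t_a = 56/7 = 8; t_c = 0
T = 2·8 = 16

t_a=8 t_c=0 v_peak=56 T=16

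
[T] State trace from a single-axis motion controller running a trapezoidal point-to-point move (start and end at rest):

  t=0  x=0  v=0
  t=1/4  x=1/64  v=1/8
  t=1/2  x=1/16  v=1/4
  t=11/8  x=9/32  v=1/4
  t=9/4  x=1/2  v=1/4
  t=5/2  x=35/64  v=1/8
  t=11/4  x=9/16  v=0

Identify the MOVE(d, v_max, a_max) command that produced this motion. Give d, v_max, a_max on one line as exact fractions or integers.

d=9/16 v_max=1/4 a_max=1/2

final state: t=11/4, x=9/16, v=0 → d = 9/16
a_max = (1/8−0)/(1/4−0) = 1/2
max v = 1/4 over t∈[1/2,9/4] → v_max = 1/4
check: 1/4·(1/2+7/4) = 9/16 ✓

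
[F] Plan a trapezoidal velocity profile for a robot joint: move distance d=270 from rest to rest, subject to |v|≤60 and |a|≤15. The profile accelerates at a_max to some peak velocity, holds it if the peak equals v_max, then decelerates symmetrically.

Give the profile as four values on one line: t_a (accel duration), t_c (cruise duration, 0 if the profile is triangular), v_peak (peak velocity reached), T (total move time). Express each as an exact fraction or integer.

(v_max)²/a_max = 60²/15 = 240
270 ≥ 240 ⇒ cruise phase
t_a = 60/15 = 4; v_peak = 60
d_cruise = 270 − 240 = 30; t_c = 30/60 = 1/2
T = 2·4 + 1/2 = 17/2

t_a=4 t_c=1/2 v_peak=60 T=17/2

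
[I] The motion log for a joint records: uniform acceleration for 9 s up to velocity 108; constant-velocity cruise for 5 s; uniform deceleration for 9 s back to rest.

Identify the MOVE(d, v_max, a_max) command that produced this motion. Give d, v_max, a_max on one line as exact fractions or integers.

a_max = 108/9 = 12
d_a = ½·108·9 = 486; d_c = 108·5 = 540
d = 2·486 + 540 = 1512
t_c = 5 > 0 → v_max = v_peak = 108

d=1512 v_max=108 a_max=12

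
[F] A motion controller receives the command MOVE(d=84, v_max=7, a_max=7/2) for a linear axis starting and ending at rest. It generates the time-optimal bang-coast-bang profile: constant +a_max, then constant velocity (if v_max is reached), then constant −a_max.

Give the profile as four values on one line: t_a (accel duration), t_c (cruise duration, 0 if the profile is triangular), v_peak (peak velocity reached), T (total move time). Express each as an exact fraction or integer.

(v_max)²/a_max = 7²/(7/2) = 14
84 ≥ 14 ⇒ cruise phase
t_a = 7/(7/2) = 2; v_peak = 7
d_cruise = 84 − 14 = 70; t_c = 70/7 = 10
T = 2·2 + 10 = 14

t_a=2 t_c=10 v_peak=7 T=14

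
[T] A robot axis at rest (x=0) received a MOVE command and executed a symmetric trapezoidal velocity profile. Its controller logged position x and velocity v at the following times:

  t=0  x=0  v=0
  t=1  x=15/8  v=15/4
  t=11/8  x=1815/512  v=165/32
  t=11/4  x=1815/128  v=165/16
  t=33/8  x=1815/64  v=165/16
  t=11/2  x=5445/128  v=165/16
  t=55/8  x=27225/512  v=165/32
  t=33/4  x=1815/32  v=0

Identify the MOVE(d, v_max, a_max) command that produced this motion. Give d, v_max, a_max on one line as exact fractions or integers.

final state: t=33/4, x=1815/32, v=0 → d = 1815/32
a_max = (15/4−0)/(1−0) = 15/4
max v = 165/16 over t∈[11/4,11/2] → v_max = 165/16
check: 165/16·(11/4+11/4) = 1815/32 ✓

d=1815/32 v_max=165/16 a_max=15/4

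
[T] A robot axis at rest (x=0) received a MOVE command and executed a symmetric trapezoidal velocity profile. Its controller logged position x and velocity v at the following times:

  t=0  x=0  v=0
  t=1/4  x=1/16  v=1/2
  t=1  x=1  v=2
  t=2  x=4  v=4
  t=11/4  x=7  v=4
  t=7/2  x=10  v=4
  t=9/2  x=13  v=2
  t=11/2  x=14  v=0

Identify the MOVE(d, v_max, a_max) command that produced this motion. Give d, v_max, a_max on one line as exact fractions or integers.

d=14 v_max=4 a_max=2

final state: t=11/2, x=14, v=0 → d = 14
a_max = (1/2−0)/(1/4−0) = 2
max v = 4 over t∈[2,7/2] → v_max = 4
check: 4·(2+3/2) = 14 ✓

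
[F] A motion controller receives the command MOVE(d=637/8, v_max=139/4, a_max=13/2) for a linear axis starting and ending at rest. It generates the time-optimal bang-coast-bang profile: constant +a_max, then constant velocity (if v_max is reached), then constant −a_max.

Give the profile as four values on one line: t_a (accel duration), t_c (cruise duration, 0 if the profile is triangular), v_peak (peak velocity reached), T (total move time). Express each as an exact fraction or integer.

t_a=7/2 t_c=0 v_peak=91/4 T=7

(v_max)²/a_max = (139/4)²/(13/2) = 19321/104
637/8 < 19321/104 ⇒ no cruise
v_peak = √(637/8·13/2) = √(8281/16) = 91/4
t_a = (91/4)/(13/2) = 7/2; t_c = 0
T = 2·7/2 = 7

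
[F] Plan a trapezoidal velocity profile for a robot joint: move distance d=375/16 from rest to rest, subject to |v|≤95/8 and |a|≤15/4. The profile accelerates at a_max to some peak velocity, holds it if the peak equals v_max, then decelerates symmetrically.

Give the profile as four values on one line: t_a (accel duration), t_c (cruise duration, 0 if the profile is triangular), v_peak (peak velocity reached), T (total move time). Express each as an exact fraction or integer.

t_a=5/2 t_c=0 v_peak=75/8 T=5

vₘ²/aₘ = (95/8)²/(15/4) = 1805/48
375/16 < 1805/48 ⇒ no cruise
v_peak = √(375/16·15/4) = √(5625/64) = 75/8
t_a = (75/8)/(15/4) = 5/2; t_c = 0
T = 2·5/2 = 5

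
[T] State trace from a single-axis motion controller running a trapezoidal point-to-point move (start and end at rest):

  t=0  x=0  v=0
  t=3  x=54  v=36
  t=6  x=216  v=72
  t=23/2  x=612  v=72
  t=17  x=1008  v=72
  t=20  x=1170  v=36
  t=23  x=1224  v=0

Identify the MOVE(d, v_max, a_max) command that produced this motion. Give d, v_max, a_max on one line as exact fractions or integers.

final state: t=23, x=1224, v=0 → d = 1224
a_max = (36−0)/(3−0) = 12
max v = 72 over t∈[6,17] → v_max = 72
check: 72·(6+11) = 1224 ✓

d=1224 v_max=72 a_max=12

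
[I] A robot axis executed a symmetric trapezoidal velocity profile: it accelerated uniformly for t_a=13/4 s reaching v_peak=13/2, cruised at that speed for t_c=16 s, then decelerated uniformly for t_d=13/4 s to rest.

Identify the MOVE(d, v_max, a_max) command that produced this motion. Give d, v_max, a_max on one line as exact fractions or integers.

a_max = (13/2)/(13/4) = 2
d_a = ½·13/2·13/4 = 169/16; d_c = 13/2·16 = 104
d = 2·169/16 + 104 = 1001/8
t_c = 16 > 0 → v_max = v_peak = 13/2

d=1001/8 v_max=13/2 a_max=2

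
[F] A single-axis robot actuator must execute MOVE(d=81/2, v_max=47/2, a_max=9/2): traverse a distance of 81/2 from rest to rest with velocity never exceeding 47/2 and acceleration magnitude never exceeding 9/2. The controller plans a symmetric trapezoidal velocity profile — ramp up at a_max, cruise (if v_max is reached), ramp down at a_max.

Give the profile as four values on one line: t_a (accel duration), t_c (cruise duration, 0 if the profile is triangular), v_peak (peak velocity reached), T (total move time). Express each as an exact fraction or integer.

t_a=3 t_c=0 v_peak=27/2 T=6

(v_max)²/a_max = (47/2)²/(9/2) = 2209/18
81/2 < 2209/18 so t_c = 0
v_peak = √(81/2·9/2) = √(729/4) = 27/2
t_a = (27/2)/(9/2) = 3; t_c = 0
T = 2·3 = 6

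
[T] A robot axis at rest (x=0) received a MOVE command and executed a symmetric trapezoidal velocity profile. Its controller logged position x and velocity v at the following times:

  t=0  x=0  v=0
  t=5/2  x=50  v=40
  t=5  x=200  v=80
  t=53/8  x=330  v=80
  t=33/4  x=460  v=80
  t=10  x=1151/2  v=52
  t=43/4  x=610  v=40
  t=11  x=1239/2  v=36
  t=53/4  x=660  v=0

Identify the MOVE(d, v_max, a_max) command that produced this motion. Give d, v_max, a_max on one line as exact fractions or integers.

final state: t=53/4, x=660, v=0 → d = 660
a_max = (40−0)/(5/2−0) = 16
max v = 80 over t∈[5,33/4] → v_max = 80
check: 80·(5+13/4) = 660 ✓

d=660 v_max=80 a_max=16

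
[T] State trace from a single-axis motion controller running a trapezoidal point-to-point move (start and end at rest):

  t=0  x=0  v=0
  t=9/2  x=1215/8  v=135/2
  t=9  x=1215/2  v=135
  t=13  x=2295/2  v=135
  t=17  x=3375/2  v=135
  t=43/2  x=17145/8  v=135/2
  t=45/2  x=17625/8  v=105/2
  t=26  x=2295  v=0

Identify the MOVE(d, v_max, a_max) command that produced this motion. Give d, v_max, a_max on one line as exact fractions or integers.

final state: t=26, x=2295, v=0 → d = 2295
a_max = (135/2−0)/(9/2−0) = 15
max v = 135 over t∈[9,17] → v_max = 135
check: 135·(9+8) = 2295 ✓

d=2295 v_max=135 a_max=15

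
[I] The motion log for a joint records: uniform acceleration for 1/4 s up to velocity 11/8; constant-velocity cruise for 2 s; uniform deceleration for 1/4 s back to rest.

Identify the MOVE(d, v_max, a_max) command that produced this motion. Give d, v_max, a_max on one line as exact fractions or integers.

d=99/32 v_max=11/8 a_max=11/2

a_max = (11/8)/(1/4) = 11/2
d_a = ½·11/8·1/4 = 11/64; d_c = 11/8·2 = 11/4
d = 2·11/64 + 11/4 = 99/32
t_c = 2 > 0 ⇒ limit active, v_max = 11/8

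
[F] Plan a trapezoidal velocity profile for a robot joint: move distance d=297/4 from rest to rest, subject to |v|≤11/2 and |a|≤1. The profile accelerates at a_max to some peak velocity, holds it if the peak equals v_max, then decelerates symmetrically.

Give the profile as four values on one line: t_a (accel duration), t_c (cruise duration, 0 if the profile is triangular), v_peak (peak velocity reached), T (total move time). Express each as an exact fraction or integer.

t_a=11/2 t_c=8 v_peak=11/2 T=19

vₘ²/aₘ = (11/2)²/1 = 121/4
297/4 ≥ 121/4 → trapezoidal
t_a = (11/2)/1 = 11/2; v_peak = 11/2
d_cruise = 297/4 − 121/4 = 44; t_c = 44/(11/2) = 8
T = 2·11/2 + 8 = 19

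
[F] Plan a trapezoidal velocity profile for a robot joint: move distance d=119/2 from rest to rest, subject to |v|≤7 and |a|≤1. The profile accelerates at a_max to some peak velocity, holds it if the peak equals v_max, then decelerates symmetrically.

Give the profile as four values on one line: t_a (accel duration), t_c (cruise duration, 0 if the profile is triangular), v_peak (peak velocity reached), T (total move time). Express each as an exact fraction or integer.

t_a=7 t_c=3/2 v_peak=7 T=31/2

vₘ²/aₘ = 7²/1 = 49
119/2 ≥ 49 → trapezoidal
t_a = 7/1 = 7; v_peak = 7
d_cruise = 119/2 − 49 = 21/2; t_c = (21/2)/7 = 3/2
T = 2·7 + 3/2 = 31/2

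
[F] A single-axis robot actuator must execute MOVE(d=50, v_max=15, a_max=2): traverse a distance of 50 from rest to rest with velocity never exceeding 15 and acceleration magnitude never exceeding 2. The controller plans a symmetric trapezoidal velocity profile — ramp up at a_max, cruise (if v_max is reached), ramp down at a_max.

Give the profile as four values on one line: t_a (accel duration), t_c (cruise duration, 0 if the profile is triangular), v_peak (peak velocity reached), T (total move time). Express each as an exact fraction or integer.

t_a=5 t_c=0 v_peak=10 T=10

v_max²/a_max = 15²/2 = 225/2
50 < 225/2 ⇒ no cruise
v_peak = √(50·2) = √100 = 10
t_a = 10/2 = 5; t_c = 0
T = 2·5 = 10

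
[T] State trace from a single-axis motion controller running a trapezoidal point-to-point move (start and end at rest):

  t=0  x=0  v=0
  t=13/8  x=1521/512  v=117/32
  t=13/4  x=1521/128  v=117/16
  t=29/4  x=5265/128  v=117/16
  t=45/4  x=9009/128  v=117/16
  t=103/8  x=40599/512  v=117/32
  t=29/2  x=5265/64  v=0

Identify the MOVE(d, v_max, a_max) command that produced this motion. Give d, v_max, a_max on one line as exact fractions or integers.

d=5265/64 v_max=117/16 a_max=9/4

final state: t=29/2, x=5265/64, v=0 → d = 5265/64
a_max = (117/32−0)/(13/8−0) = 9/4
max v = 117/16 over t∈[13/4,45/4] → v_max = 117/16
check: 117/16·(13/4+8) = 5265/64 ✓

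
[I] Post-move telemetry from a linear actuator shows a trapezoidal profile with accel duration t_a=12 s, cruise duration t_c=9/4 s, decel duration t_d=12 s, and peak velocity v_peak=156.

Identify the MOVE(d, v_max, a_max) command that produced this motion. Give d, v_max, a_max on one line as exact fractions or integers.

d=2223 v_max=156 a_max=13

a_max = 156/12 = 13
d_a = ½·156·12 = 936; d_c = 156·9/4 = 351
d = 2·936 + 351 = 2223
t_c = 9/4 > 0 ⇒ limit active, v_max = 156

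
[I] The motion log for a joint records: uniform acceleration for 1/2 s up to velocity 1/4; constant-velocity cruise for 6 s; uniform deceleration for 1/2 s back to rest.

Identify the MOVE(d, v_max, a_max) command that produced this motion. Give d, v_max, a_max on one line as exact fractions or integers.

a_max = (1/4)/(1/2) = 1/2
d_a = ½·1/4·1/2 = 1/16; d_c = 1/4·6 = 3/2
d = 2·1/16 + 3/2 = 13/8
t_c = 6 > 0 so v_max = 1/4

d=13/8 v_max=1/4 a_max=1/2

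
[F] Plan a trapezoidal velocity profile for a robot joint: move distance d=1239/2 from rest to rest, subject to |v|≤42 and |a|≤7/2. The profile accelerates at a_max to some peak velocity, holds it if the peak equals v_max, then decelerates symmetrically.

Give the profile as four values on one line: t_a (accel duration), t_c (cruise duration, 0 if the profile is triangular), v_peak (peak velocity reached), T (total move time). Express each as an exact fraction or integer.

t_a=12 t_c=11/4 v_peak=42 T=107/4

(v_max)²/a_max = 42²/(7/2) = 504
1239/2 ≥ 504 ⇒ cruise phase
t_a = 42/(7/2) = 12; v_peak = 42
d_cruise = 1239/2 − 504 = 231/2; t_c = (231/2)/42 = 11/4
T = 2·12 + 11/4 = 107/4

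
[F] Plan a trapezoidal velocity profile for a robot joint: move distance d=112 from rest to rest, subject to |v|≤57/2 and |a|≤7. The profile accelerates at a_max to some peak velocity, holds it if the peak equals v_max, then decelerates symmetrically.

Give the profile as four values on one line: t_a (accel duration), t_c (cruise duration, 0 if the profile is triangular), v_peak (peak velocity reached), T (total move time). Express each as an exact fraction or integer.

t_a=4 t_c=0 v_peak=28 T=8

vₘ²/aₘ = (57/2)²/7 = 3249/28
112 < 3249/28 → triangular
v_peak = √(112·7) = √784 = 28
t_a = 28/7 = 4; t_c = 0
T = 2·4 = 8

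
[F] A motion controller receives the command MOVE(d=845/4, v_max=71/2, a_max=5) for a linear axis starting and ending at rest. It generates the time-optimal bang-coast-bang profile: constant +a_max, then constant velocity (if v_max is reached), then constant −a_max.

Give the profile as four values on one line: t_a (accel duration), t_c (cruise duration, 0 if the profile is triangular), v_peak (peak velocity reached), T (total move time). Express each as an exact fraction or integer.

t_a=13/2 t_c=0 v_peak=65/2 T=13

(v_max)²/a_max = (71/2)²/5 = 5041/20
845/4 < 5041/20 → triangular
v_peak = √(845/4·5) = √(4225/4) = 65/2
t_a = (65/2)/5 = 13/2; t_c = 0
T = 2·13/2 = 13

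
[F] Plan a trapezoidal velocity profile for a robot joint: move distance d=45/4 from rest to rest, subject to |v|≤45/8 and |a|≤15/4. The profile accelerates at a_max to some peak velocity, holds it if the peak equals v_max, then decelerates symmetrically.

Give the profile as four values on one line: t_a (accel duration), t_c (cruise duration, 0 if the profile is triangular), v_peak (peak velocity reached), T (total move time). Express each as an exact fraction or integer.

(v_max)²/a_max = (45/8)²/(15/4) = 135/16
45/4 ≥ 135/16 so v_max reached
t_a = (45/8)/(15/4) = 3/2; v_peak = 45/8
d_cruise = 45/4 − 135/16 = 45/16; t_c = (45/16)/(45/8) = 1/2
T = 2·3/2 + 1/2 = 7/2

t_a=3/2 t_c=1/2 v_peak=45/8 T=7/2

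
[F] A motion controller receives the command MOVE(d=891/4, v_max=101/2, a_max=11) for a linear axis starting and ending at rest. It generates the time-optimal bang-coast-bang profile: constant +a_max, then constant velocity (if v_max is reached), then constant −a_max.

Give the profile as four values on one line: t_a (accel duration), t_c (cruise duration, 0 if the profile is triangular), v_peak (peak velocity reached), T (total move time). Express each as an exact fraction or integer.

v_max²/a_max = (101/2)²/11 = 10201/44
891/4 < 10201/44 → triangular
v_peak = √(891/4·11) = √(9801/4) = 99/2
t_a = (99/2)/11 = 9/2; t_c = 0
T = 2·9/2 = 9

t_a=9/2 t_c=0 v_peak=99/2 T=9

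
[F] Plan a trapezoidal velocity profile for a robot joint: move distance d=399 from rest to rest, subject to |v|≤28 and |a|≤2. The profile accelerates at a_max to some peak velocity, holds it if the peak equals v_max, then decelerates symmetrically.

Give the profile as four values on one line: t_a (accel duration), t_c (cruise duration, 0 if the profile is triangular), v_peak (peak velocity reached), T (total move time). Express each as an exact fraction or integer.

(v_max)²/a_max = 28²/2 = 392
399 ≥ 392 ⇒ cruise phase
t_a = 28/2 = 14; v_peak = 28
d_cruise = 399 − 392 = 7; t_c = 7/28 = 1/4
T = 2·14 + 1/4 = 113/4

t_a=14 t_c=1/4 v_peak=28 T=113/4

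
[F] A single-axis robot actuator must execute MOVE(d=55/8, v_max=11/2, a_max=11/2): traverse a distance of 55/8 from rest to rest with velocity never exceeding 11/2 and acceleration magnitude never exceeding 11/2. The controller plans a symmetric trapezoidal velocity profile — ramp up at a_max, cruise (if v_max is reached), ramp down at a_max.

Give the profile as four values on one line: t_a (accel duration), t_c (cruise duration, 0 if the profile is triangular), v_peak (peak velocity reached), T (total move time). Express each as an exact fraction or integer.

(v_max)²/a_max = (11/2)²/(11/2) = 11/2
55/8 ≥ 11/2 ⇒ cruise phase
t_a = (11/2)/(11/2) = 1; v_peak = 11/2
d_cruise = 55/8 − 11/2 = 11/8; t_c = (11/8)/(11/2) = 1/4
T = 2·1 + 1/4 = 9/4

t_a=1 t_c=1/4 v_peak=11/2 T=9/4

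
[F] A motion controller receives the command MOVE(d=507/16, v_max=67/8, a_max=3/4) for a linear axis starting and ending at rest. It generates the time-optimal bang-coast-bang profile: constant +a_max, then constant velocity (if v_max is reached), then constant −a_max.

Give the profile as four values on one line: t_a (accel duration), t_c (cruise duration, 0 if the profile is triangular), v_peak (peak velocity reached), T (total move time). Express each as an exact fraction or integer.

t_a=13/2 t_c=0 v_peak=39/8 T=13

vₘ²/aₘ = (67/8)²/(3/4) = 4489/48
507/16 < 4489/48 → triangular
v_peak = √(507/16·3/4) = √(1521/64) = 39/8
t_a = (39/8)/(3/4) = 13/2; t_c = 0
T = 2·13/2 = 13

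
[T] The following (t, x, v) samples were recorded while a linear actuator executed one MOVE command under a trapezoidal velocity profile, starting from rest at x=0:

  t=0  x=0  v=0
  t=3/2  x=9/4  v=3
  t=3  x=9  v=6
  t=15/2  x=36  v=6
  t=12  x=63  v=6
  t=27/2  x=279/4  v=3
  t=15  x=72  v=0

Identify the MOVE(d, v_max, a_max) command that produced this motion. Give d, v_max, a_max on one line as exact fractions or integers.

d=72 v_max=6 a_max=2

final state: t=15, x=72, v=0 → d = 72
a_max = (3−0)/(3/2−0) = 2
max v = 6 over t∈[3,12] → v_max = 6
check: 6·(3+9) = 72 ✓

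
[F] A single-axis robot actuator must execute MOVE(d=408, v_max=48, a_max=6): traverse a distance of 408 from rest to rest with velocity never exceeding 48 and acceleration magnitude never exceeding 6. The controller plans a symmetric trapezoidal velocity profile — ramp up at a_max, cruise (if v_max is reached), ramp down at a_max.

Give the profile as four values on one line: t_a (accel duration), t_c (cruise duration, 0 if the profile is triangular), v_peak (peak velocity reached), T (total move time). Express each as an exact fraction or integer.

v_max²/a_max = 48²/6 = 384
408 ≥ 384 ⇒ cruise phase
t_a = 48/6 = 8; v_peak = 48
d_cruise = 408 − 384 = 24; t_c = 24/48 = 1/2
T = 2·8 + 1/2 = 33/2

t_a=8 t_c=1/2 v_peak=48 T=33/2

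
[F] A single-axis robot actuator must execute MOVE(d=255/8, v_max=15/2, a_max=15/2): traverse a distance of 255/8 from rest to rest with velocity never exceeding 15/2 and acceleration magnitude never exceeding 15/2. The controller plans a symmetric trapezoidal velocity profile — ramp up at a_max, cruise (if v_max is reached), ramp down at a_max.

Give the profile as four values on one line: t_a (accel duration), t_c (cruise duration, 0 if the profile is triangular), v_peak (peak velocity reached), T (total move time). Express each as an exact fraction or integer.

v_max²/a_max = (15/2)²/(15/2) = 15/2
255/8 ≥ 15/2 so v_max reached
t_a = (15/2)/(15/2) = 1; v_peak = 15/2
d_cruise = 255/8 − 15/2 = 195/8; t_c = (195/8)/(15/2) = 13/4
T = 2·1 + 13/4 = 21/4

t_a=1 t_c=13/4 v_peak=15/2 T=21/4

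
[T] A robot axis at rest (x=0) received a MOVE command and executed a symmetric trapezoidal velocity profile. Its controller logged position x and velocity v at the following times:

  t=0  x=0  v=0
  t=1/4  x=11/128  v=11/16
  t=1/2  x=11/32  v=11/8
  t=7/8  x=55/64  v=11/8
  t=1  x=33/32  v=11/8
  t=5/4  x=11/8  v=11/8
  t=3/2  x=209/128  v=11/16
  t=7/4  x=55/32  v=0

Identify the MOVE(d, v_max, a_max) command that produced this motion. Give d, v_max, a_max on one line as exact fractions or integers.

d=55/32 v_max=11/8 a_max=11/4

final state: t=7/4, x=55/32, v=0 → d = 55/32
a_max = (11/16−0)/(1/4−0) = 11/4
max v = 11/8 over t∈[1/2,5/4] → v_max = 11/8
check: 11/8·(1/2+3/4) = 55/32 ✓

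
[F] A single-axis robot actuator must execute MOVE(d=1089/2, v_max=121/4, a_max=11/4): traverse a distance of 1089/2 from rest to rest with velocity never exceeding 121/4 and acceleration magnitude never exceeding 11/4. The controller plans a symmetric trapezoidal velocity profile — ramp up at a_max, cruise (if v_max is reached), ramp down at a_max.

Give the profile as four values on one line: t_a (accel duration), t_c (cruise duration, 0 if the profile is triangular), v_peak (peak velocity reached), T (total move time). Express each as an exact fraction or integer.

t_a=11 t_c=7 v_peak=121/4 T=29

vₘ²/aₘ = (121/4)²/(11/4) = 1331/4
1089/2 ≥ 1331/4 so v_max reached
t_a = (121/4)/(11/4) = 11; v_peak = 121/4
d_cruise = 1089/2 − 1331/4 = 847/4; t_c = (847/4)/(121/4) = 7
T = 2·11 + 7 = 29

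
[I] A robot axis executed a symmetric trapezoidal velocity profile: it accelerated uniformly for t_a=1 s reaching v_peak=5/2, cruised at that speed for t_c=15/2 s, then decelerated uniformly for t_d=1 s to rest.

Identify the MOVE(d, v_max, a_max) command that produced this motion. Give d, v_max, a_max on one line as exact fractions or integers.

d=85/4 v_max=5/2 a_max=5/2

a_max = (5/2)/1 = 5/2
d_a = ½·5/2·1 = 5/4; d_c = 5/2·15/2 = 75/4
d = 2·5/4 + 75/4 = 85/4
t_c = 15/2 > 0 ⇒ limit active, v_max = 5/2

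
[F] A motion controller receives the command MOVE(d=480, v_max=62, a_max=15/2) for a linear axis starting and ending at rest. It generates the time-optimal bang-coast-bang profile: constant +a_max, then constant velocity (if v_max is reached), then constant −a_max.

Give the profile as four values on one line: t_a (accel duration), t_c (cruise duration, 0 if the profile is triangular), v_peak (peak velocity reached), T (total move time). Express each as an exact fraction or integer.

t_a=8 t_c=0 v_peak=60 T=16

(v_max)²/a_max = 62²/(15/2) = 7688/15
480 < 7688/15 → triangular
v_peak = √(480·15/2) = √3600 = 60
t_a = 60/(15/2) = 8; t_c = 0
T = 2·8 = 16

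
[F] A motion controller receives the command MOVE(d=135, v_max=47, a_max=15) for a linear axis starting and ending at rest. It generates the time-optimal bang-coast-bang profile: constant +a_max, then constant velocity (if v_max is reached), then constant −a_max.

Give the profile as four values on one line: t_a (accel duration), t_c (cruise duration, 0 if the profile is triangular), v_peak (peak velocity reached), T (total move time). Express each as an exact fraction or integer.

t_a=3 t_c=0 v_peak=45 T=6

v_max²/a_max = 47²/15 = 2209/15
135 < 2209/15 so t_c = 0
v_peak = √(135·15) = √2025 = 45
t_a = 45/15 = 3; t_c = 0
T = 2·3 = 6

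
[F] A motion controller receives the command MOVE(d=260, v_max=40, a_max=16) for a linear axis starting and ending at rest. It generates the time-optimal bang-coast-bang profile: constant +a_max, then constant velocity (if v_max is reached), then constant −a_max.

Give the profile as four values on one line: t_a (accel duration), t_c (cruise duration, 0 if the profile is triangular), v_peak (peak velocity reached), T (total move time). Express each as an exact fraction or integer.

t_a=5/2 t_c=4 v_peak=40 T=9

v_max²/a_max = 40²/16 = 100
260 ≥ 100 so v_max reached
t_a = 40/16 = 5/2; v_peak = 40
d_cruise = 260 − 100 = 160; t_c = 160/40 = 4
T = 2·5/2 + 4 = 9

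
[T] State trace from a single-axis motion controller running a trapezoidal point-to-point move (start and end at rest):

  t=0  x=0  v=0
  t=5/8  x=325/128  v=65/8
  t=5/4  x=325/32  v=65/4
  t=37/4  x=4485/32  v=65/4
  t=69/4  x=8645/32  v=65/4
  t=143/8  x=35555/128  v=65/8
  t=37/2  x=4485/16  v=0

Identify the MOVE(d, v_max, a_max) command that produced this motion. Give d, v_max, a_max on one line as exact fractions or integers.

d=4485/16 v_max=65/4 a_max=13

final state: t=37/2, x=4485/16, v=0 → d = 4485/16
a_max = (65/8−0)/(5/8−0) = 13
max v = 65/4 over t∈[5/4,69/4] → v_max = 65/4
check: 65/4·(5/4+16) = 4485/16 ✓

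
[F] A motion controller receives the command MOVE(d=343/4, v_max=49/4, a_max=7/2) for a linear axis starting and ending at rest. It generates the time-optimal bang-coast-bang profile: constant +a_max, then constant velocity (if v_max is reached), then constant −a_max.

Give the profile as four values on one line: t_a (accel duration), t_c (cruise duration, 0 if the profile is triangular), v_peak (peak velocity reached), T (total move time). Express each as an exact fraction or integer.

vₘ²/aₘ = (49/4)²/(7/2) = 343/8
343/4 ≥ 343/8 → trapezoidal
t_a = (49/4)/(7/2) = 7/2; v_peak = 49/4
d_cruise = 343/4 − 343/8 = 343/8; t_c = (343/8)/(49/4) = 7/2
T = 2·7/2 + 7/2 = 21/2

t_a=7/2 t_c=7/2 v_peak=49/4 T=21/2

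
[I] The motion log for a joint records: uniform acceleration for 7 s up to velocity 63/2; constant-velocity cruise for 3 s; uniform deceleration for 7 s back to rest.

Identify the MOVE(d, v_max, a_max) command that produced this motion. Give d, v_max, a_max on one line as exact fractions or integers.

a_max = (63/2)/7 = 9/2
d_a = ½·63/2·7 = 441/4; d_c = 63/2·3 = 189/2
d = 2·441/4 + 189/2 = 315
t_c = 3 > 0 ⇒ limit active, v_max = 63/2

d=315 v_max=63/2 a_max=9/2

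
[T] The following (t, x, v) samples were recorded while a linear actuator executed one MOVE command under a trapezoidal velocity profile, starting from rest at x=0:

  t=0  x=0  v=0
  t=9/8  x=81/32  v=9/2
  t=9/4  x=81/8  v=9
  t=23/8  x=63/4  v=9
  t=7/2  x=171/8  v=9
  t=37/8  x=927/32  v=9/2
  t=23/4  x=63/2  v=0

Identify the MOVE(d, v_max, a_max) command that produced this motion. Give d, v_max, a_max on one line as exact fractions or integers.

d=63/2 v_max=9 a_max=4

final state: t=23/4, x=63/2, v=0 → d = 63/2
a_max = (9/2−0)/(9/8−0) = 4
max v = 9 over t∈[9/4,7/2] → v_max = 9
check: 9·(9/4+5/4) = 63/2 ✓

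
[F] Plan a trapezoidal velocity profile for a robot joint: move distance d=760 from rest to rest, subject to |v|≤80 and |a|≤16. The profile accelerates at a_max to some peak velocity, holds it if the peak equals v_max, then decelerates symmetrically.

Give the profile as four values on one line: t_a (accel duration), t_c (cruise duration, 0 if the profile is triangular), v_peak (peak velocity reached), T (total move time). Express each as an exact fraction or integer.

vₘ²/aₘ = 80²/16 = 400
760 ≥ 400 ⇒ cruise phase
t_a = 80/16 = 5; v_peak = 80
d_cruise = 760 − 400 = 360; t_c = 360/80 = 9/2
T = 2·5 + 9/2 = 29/2

t_a=5 t_c=9/2 v_peak=80 T=29/2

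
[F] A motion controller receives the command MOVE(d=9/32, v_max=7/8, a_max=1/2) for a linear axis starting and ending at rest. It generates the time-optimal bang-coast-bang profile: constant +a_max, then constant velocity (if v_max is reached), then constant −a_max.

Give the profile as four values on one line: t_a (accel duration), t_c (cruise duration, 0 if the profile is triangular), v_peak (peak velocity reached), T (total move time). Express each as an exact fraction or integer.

t_a=3/4 t_c=0 v_peak=3/8 T=3/2

v_max²/a_max = (7/8)²/(1/2) = 49/32
9/32 < 49/32 ⇒ no cruise
v_peak = √(9/32·1/2) = √(9/64) = 3/8
t_a = (3/8)/(1/2) = 3/4; t_c = 0
T = 2·3/4 = 3/2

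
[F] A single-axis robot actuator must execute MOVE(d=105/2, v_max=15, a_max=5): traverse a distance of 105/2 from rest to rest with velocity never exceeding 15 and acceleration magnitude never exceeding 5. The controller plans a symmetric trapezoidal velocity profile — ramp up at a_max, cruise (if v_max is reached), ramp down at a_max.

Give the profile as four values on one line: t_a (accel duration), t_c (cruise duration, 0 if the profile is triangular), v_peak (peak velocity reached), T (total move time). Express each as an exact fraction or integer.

t_a=3 t_c=1/2 v_peak=15 T=13/2

(v_max)²/a_max = 15²/5 = 45
105/2 ≥ 45 → trapezoidal
t_a = 15/5 = 3; v_peak = 15
d_cruise = 105/2 − 45 = 15/2; t_c = (15/2)/15 = 1/2
T = 2·3 + 1/2 = 13/2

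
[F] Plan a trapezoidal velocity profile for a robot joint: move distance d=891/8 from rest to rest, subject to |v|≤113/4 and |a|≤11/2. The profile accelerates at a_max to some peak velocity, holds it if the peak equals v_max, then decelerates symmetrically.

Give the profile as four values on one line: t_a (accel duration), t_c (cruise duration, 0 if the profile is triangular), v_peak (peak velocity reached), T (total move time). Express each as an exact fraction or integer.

t_a=9/2 t_c=0 v_peak=99/4 T=9

v_max²/a_max = (113/4)²/(11/2) = 12769/88
891/8 < 12769/88 → triangular
v_peak = √(891/8·11/2) = √(9801/16) = 99/4
t_a = (99/4)/(11/2) = 9/2; t_c = 0
T = 2·9/2 = 9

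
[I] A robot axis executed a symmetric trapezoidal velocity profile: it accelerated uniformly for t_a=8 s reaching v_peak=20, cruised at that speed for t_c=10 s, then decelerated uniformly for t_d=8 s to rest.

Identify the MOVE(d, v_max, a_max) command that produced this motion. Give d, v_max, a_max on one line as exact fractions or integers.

d=360 v_max=20 a_max=5/2

a_max = 20/8 = 5/2
d_a = ½·20·8 = 80; d_c = 20·10 = 200
d = 2·80 + 200 = 360
t_c = 10 > 0 ⇒ limit active, v_max = 20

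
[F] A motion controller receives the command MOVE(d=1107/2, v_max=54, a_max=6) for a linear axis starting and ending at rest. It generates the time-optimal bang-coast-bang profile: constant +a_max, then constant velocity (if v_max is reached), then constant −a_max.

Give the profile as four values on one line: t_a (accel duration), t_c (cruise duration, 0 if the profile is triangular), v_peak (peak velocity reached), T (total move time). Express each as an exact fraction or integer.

t_a=9 t_c=5/4 v_peak=54 T=77/4

(v_max)²/a_max = 54²/6 = 486
1107/2 ≥ 486 ⇒ cruise phase
t_a = 54/6 = 9; v_peak = 54
d_cruise = 1107/2 − 486 = 135/2; t_c = (135/2)/54 = 5/4
T = 2·9 + 5/4 = 77/4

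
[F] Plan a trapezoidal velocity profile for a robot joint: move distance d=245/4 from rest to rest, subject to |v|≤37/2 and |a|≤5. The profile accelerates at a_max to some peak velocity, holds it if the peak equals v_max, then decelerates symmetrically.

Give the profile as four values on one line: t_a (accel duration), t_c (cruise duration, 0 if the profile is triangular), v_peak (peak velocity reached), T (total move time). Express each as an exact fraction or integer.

t_a=7/2 t_c=0 v_peak=35/2 T=7

vₘ²/aₘ = (37/2)²/5 = 1369/20
245/4 < 1369/20 → triangular
v_peak = √(245/4·5) = √(1225/4) = 35/2
t_a = (35/2)/5 = 7/2; t_c = 0
T = 2·7/2 = 7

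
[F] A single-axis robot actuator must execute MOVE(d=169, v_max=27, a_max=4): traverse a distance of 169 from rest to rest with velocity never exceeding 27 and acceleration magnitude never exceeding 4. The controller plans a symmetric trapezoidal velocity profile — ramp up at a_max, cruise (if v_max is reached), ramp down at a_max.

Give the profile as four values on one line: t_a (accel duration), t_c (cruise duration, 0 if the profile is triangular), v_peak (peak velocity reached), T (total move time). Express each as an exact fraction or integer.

t_a=13/2 t_c=0 v_peak=26 T=13

(v_max)²/a_max = 27²/4 = 729/4
169 < 729/4 → triangular
v_peak = √(169·4) = √676 = 26
t_a = 26/4 = 13/2; t_c = 0
T = 2·13/2 = 13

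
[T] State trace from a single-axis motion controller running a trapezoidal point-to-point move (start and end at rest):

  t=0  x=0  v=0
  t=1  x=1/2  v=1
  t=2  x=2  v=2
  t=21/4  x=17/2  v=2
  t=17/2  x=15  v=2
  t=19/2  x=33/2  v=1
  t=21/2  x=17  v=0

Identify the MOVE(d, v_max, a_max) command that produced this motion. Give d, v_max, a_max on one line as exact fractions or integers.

final state: t=21/2, x=17, v=0 → d = 17
a_max = (1−0)/(1−0) = 1
max v = 2 over t∈[2,17/2] → v_max = 2
check: 2·(2+13/2) = 17 ✓

d=17 v_max=2 a_max=1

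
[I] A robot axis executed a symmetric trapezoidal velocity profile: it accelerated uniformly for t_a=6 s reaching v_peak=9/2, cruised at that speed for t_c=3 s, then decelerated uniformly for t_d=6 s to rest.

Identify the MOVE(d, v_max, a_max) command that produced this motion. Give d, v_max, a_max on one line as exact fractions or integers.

d=81/2 v_max=9/2 a_max=3/4

a_max = (9/2)/6 = 3/4
d_a = ½·9/2·6 = 27/2; d_c = 9/2·3 = 27/2
d = 2·27/2 + 27/2 = 81/2
t_c = 3 > 0 ⇒ limit active, v_max = 9/2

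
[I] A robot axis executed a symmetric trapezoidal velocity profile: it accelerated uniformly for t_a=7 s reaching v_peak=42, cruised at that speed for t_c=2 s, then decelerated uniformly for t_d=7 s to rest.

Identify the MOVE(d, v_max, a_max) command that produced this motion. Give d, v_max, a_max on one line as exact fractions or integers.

d=378 v_max=42 a_max=6

a_max = 42/7 = 6
d_a = ½·42·7 = 147; d_c = 42·2 = 84
d = 2·147 + 84 = 378
t_c = 2 > 0 → v_max = v_peak = 42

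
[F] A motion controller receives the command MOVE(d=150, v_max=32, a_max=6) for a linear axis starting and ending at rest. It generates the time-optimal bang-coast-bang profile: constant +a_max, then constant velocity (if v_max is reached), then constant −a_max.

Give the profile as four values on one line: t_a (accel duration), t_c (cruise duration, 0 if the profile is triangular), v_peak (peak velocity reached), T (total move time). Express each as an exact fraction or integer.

t_a=5 t_c=0 v_peak=30 T=10

v_max²/a_max = 32²/6 = 512/3
150 < 512/3 so t_c = 0
v_peak = √(150·6) = √900 = 30
t_a = 30/6 = 5; t_c = 0
T = 2·5 = 10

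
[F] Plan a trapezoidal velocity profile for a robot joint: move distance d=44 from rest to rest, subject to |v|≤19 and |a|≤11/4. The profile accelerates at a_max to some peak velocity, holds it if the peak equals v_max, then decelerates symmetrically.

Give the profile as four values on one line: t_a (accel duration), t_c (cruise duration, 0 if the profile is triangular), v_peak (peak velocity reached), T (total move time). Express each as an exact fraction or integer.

t_a=4 t_c=0 v_peak=11 T=8

v_max²/a_max = 19²/(11/4) = 1444/11
44 < 1444/11 → triangular
v_peak = √(44·11/4) = √121 = 11
t_a = 11/(11/4) = 4; t_c = 0
T = 2·4 = 8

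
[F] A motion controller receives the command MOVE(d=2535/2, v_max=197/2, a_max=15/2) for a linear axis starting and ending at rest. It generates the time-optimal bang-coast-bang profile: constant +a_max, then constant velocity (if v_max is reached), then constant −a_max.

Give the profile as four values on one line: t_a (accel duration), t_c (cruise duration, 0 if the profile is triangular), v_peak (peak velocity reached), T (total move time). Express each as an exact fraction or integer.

t_a=13 t_c=0 v_peak=195/2 T=26

(v_max)²/a_max = (197/2)²/(15/2) = 38809/30
2535/2 < 38809/30 ⇒ no cruise
v_peak = √(2535/2·15/2) = √(38025/4) = 195/2
t_a = (195/2)/(15/2) = 13; t_c = 0
T = 2·13 = 26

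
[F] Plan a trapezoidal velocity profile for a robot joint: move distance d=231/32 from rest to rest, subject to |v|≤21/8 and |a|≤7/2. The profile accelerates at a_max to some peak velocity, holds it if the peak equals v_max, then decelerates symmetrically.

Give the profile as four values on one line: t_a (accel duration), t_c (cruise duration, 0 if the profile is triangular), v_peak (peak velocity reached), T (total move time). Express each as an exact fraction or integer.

v_max²/a_max = (21/8)²/(7/2) = 63/32
231/32 ≥ 63/32 so v_max reached
t_a = (21/8)/(7/2) = 3/4; v_peak = 21/8
d_cruise = 231/32 − 63/32 = 21/4; t_c = (21/4)/(21/8) = 2
T = 2·3/4 + 2 = 7/2

t_a=3/4 t_c=2 v_peak=21/8 T=7/2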